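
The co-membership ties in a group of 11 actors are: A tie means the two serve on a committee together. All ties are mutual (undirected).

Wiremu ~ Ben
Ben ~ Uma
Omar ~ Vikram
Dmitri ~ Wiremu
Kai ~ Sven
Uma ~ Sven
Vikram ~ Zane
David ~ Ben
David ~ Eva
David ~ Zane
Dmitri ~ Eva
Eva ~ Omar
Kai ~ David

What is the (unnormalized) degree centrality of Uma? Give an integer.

Uma is directly tied to Ben and Sven. That is 2 neighbors, so the degree of Uma is 2.

2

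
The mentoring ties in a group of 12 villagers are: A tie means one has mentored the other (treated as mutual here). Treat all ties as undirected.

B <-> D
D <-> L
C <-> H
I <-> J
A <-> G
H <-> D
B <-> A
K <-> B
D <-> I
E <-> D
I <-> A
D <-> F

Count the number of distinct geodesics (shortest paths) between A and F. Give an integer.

2

The shortest distance is 3. The length-3 paths are: A–B–D–F; A–I–D–F.
That gives 2 distinct shortest paths.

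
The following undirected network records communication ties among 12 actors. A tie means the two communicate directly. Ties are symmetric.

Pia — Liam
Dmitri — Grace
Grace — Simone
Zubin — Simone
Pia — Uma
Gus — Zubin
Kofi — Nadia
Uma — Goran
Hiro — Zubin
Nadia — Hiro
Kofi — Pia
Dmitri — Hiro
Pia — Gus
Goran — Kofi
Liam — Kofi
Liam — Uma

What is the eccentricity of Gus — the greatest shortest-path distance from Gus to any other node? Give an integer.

Distances from Gus: Dmitri:3, Goran:3, Grace:3, Hiro:2, Kofi:2, Liam:2, Nadia:3, Pia:1, Simone:2, Uma:2, Zubin:1.
The largest is 3 (to Grace, Dmitri, Nadia, and Goran), so the eccentricity of Gus is 3.

3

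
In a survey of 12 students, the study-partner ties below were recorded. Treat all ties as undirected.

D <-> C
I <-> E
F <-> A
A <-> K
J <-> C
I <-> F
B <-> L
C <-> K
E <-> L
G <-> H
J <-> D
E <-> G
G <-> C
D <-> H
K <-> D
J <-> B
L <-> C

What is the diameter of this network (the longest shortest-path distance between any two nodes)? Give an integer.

Eccentricity of each node (its greatest distance to any other): A:4, B:4, C:3, D:4, E:3, F:4, G:3, H:4, I:4, J:4, K:3, L:3.
The maximum eccentricity is 4, realized for instance by the pair A–B via A – K – C – L – B. So the diameter is 4.

4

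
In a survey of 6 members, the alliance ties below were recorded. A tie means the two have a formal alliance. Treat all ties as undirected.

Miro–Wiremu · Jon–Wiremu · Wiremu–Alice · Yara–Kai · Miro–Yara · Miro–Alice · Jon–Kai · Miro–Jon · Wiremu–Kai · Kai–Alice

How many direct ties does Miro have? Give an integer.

Miro is directly tied to Alice, Jon, Wiremu, and Yara. That is 4 neighbors, so the degree of Miro is 4.

4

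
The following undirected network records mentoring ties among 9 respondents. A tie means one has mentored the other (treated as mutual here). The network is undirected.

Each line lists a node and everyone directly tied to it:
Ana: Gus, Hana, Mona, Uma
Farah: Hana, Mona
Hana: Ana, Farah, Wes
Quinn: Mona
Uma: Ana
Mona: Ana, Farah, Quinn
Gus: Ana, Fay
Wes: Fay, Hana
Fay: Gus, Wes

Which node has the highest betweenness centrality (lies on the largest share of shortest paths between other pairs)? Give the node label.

Unnormalized betweenness of each node: Ana:15, Farah:2, Fay:1, Gus:4, Hana:15/2, Mona:17/2, Quinn:0, Uma:0, Wes:2.
Ana has the largest value, 15, making it the main broker — the node through which the most shortest paths run.

Ana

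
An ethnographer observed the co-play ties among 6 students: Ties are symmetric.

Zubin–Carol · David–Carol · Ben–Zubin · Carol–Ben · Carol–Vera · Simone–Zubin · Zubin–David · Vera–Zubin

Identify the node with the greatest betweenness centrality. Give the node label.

Zubin

Unnormalized betweenness of each node: Ben:0, Carol:3/2, David:0, Simone:0, Vera:0, Zubin:11/2.
Zubin has the largest value, 11/2, making it the main broker — the node through which the most shortest paths run.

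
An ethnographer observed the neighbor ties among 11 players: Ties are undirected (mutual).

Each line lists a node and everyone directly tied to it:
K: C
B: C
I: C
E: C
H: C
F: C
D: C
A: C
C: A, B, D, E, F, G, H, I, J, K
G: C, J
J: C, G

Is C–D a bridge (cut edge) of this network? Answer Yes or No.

Yes

Without the C–D edge there is no alternate route between C and D, so the network disconnects. It is a bridge.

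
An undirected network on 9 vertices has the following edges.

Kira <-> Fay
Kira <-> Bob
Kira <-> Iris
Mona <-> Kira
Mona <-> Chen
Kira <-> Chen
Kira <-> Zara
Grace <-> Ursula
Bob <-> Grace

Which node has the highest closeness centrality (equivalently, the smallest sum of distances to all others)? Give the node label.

Kira

Farness (sum of distances to all others) for each node — Bob:14, Chen:17, Fay:18, Grace:19, Iris:18, Kira:11, Mona:17, Ursula:26, Zara:18.
The smallest farness is 11, for Kira, so Kira has the highest closeness.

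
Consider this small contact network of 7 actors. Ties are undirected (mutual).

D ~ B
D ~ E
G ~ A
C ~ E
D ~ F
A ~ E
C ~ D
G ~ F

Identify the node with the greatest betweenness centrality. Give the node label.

Unnormalized betweenness of each node: A:3/2, B:0, C:0, D:15/2, E:7/2, F:5/2, G:1.
D has the largest value, 15/2, making it the main broker — the node through which the most shortest paths run.

D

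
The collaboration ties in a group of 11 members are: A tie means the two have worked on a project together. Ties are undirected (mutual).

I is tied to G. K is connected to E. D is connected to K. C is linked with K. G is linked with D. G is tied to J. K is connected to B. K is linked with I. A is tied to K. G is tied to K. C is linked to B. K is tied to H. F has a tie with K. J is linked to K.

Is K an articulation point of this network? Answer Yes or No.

Removing K leaves {A} with no path to {E}, so the network splits into 6 components. K is a cut vertex.

Yes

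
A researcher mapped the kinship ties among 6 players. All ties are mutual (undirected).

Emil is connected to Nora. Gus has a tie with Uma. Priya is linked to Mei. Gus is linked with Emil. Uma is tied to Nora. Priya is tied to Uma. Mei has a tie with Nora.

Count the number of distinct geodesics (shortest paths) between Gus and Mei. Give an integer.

3

The shortest distance is 3. The length-3 paths are: Gus–Uma–Priya–Mei; Gus–Uma–Nora–Mei; Gus–Emil–Nora–Mei.
That gives 3 distinct shortest paths.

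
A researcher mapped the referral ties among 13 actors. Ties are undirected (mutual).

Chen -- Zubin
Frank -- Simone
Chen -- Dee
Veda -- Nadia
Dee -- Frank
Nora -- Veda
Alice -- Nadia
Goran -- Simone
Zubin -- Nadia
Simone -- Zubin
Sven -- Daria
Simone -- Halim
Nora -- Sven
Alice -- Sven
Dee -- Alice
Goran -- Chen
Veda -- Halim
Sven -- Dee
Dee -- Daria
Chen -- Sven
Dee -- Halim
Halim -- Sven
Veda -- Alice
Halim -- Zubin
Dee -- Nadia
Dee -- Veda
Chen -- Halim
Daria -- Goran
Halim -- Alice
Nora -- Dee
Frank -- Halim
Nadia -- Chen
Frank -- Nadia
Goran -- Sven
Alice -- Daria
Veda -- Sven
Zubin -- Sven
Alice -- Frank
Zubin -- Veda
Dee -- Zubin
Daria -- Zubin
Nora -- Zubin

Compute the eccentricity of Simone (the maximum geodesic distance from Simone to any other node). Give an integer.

Distances from Simone: Alice:2, Chen:2, Daria:2, Dee:2, Frank:1, Goran:1, Halim:1, Nadia:2, Nora:2, Sven:2, Veda:2, Zubin:1.
The largest is 2 (to Dee, Alice, Chen, Sven, Veda, Daria, Nadia, and Nora), so the eccentricity of Simone is 2.

2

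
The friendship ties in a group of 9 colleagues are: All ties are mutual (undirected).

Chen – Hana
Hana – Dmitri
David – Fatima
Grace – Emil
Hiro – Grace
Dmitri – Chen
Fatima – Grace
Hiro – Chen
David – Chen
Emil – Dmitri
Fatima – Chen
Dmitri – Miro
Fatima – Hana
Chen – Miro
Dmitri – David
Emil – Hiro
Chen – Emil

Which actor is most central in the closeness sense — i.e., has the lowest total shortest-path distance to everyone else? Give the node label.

Farness (sum of distances to all others) for each node — Chen:9, David:13, Dmitri:11, Emil:12, Fatima:12, Grace:14, Hana:13, Hiro:13, Miro:15.
The smallest farness is 9, for Chen, so Chen has the highest closeness.

Chen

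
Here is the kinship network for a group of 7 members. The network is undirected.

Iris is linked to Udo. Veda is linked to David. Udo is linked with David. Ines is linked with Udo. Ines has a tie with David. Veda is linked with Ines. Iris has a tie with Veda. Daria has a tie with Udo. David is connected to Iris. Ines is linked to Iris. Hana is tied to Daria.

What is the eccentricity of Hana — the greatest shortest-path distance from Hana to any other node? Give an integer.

4

Distances from Hana: Daria:1, David:3, Ines:3, Iris:3, Udo:2, Veda:4.
The largest is 4 (to Veda), so the eccentricity of Hana is 4.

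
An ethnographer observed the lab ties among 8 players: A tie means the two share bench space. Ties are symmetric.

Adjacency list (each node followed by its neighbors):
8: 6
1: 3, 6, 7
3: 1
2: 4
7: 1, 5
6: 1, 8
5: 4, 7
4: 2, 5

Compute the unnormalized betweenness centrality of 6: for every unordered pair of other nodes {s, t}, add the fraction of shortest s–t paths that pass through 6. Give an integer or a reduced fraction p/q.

Pairs whose geodesics pass through 6 — 7–8: 1; 1–8: 1; 2–8: 1; 3–8: 1; 5–8: 1; 4–8: 1.
All other pairs contribute 0.
Summing the contributions gives betweenness(6) = 6.

6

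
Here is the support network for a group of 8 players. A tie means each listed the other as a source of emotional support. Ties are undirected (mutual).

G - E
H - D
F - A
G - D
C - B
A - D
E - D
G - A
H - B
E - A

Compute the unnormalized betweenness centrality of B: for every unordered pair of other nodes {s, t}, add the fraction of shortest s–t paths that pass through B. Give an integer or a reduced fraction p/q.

6

Pairs whose geodesics pass through B — C–H: 1; C–E: 1; C–D: 1; C–A: 1; C–F: 1; C–G: 1.
All other pairs contribute 0.
Summing the contributions gives betweenness(B) = 6.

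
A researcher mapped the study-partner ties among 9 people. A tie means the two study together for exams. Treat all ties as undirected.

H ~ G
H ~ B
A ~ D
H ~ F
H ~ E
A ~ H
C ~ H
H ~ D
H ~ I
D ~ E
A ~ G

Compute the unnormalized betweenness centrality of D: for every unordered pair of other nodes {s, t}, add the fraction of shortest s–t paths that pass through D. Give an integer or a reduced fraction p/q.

Pairs whose geodesics pass through D — E–A: 1/2.
All other pairs contribute 0.
Summing the contributions gives betweenness(D) = 1/2.

1/2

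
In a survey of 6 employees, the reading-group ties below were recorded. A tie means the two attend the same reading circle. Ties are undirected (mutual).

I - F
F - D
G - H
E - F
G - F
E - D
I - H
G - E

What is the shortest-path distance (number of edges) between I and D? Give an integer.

2

One shortest route is I – F – D, which uses 2 edges, and I and D are not directly tied, so nothing shorter exists. So d(I,D) = 2.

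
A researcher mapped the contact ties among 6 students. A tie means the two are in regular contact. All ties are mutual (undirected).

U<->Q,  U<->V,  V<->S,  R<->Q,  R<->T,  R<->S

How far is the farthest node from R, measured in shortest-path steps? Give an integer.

2

Distances from R: Q:1, S:1, T:1, U:2, V:2.
The largest is 2 (to U and V), so the eccentricity of R is 2.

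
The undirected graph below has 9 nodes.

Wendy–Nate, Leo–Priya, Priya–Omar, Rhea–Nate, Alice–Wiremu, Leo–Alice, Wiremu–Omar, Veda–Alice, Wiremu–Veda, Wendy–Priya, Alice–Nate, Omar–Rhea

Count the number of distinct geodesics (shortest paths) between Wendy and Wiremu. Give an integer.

The shortest distance is 3. The length-3 paths are: Wendy–Nate–Alice–Wiremu; Wendy–Priya–Omar–Wiremu.
That gives 2 distinct shortest paths.

2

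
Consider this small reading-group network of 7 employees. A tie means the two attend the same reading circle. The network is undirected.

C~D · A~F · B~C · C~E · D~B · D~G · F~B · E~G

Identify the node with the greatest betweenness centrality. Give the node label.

B

Unnormalized betweenness of each node: A:0, B:8, C:7/2, D:7/2, E:1/2, F:5, G:1/2.
B has the largest value, 8, making it the main broker — the node through which the most shortest paths run.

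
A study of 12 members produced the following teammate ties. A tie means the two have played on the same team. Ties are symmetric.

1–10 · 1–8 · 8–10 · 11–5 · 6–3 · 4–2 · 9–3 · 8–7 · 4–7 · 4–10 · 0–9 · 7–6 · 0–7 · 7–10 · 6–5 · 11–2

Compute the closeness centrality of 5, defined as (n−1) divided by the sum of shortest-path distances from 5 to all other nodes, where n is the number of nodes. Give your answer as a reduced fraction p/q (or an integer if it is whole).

11/27

Distances from 5: 0:3, 1:4, 2:2, 3:2, 4:3, 6:1, 7:2, 8:3, 9:3, 10:3, 11:1. Sum = 27.
n = 12, so closeness = 11/27.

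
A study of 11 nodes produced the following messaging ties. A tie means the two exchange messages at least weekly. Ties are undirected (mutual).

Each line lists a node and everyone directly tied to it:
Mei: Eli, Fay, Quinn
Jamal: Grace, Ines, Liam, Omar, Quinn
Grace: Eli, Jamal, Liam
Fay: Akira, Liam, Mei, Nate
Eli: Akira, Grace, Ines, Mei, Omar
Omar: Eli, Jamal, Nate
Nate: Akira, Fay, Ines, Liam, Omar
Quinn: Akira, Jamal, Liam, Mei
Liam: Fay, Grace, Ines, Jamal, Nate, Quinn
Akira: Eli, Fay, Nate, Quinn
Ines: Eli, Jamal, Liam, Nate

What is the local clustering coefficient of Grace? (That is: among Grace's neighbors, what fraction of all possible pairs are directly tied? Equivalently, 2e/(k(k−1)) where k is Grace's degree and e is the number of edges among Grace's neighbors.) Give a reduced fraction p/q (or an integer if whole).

Grace's neighbors: Eli, Jamal, and Liam (k = 3).
Possible neighbor pairs: C(3,2) = 3. Edges among them: Jamal–Liam → e = 1.
Clustering(Grace) = 1/3.

1/3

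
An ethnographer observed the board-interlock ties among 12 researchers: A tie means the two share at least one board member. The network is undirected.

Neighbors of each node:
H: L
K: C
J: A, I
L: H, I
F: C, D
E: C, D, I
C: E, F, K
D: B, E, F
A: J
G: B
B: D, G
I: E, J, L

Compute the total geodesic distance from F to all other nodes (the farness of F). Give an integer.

Distances from F: A:5, B:2, C:1, D:1, E:2, G:3, H:5, I:3, J:4, K:2, L:4.
Sum = 5 + 2 + 1 + 1 + 2 + 3 + 5 + 3 + 4 + 2 + 4 = 32.

32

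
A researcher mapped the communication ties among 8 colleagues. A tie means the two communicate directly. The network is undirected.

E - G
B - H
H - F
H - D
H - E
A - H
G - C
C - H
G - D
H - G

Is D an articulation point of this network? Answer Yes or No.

Even without D, every remaining node can still reach every other (the residual graph is connected), so D is not a cut vertex.

No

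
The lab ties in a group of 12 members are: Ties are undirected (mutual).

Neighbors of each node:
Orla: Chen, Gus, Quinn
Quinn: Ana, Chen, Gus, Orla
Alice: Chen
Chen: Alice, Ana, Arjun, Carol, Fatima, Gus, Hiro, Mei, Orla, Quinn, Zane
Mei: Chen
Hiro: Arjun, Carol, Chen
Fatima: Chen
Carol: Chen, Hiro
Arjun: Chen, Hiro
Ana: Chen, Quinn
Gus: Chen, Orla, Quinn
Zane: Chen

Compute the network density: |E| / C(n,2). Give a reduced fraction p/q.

There are 17 edges and 12 nodes, so the maximum possible is C(12,2) = 66.
Density = 17/66.

17/66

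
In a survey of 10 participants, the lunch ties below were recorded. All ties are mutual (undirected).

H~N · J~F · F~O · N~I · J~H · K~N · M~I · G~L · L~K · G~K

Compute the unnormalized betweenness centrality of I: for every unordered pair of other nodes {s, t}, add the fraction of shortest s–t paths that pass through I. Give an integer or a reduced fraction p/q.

Pairs whose geodesics pass through I — J–M: 1; G–M: 1; M–H: 1; M–L: 1; M–O: 1; M–N: 1; M–F: 1; M–K: 1.
All other pairs contribute 0.
Summing the contributions gives betweenness(I) = 8.

8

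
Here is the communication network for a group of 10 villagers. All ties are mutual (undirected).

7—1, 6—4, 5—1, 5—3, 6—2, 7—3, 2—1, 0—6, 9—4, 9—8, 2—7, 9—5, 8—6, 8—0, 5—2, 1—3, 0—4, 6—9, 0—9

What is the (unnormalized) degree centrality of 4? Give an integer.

3

4 is directly tied to 0, 6, and 9. That is 3 neighbors, so the degree of 4 is 3.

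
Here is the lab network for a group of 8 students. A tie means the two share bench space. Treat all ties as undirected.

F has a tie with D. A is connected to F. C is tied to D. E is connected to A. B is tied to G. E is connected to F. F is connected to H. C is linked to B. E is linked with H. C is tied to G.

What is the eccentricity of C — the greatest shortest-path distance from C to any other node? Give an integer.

3

Distances from C: A:3, B:1, D:1, E:3, F:2, G:1, H:3.
The largest is 3 (to H, E, and A), so the eccentricity of C is 3.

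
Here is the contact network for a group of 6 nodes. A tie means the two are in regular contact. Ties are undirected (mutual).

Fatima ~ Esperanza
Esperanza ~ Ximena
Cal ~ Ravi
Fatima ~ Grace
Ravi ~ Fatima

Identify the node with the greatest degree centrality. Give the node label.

Fatima

Degrees — Cal:1, Esperanza:2, Fatima:3, Grace:1, Ravi:2, Ximena:1.
The maximum is 3, attained only by Fatima.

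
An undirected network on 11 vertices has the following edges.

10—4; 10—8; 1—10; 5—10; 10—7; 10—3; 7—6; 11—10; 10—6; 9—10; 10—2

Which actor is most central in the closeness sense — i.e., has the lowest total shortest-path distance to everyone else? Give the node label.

Farness (sum of distances to all others) for each node — 1:19, 2:19, 3:19, 4:19, 5:19, 6:18, 7:18, 8:19, 9:19, 10:10, 11:19.
The smallest farness is 10, for 10, so 10 has the highest closeness.

10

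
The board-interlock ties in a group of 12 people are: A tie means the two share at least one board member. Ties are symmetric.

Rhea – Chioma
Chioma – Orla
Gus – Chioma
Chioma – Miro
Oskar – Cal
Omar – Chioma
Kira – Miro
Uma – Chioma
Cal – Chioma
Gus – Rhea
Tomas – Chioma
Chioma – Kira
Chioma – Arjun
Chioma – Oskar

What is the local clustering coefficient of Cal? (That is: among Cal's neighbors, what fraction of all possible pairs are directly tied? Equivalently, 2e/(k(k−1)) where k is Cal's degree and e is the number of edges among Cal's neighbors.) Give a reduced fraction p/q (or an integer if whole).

1

Cal's neighbors: Chioma and Oskar (k = 2).
Possible neighbor pairs: C(2,2) = 1. Edges among them: Chioma–Oskar → e = 1.
Clustering(Cal) = 1/1.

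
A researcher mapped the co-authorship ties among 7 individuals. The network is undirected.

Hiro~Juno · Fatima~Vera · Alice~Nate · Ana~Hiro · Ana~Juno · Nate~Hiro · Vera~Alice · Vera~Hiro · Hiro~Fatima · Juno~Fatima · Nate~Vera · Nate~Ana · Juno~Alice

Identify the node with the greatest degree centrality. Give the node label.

Hiro

Degrees — Alice:3, Ana:3, Fatima:3, Hiro:5, Juno:4, Nate:4, Vera:4.
The maximum is 5, attained only by Hiro.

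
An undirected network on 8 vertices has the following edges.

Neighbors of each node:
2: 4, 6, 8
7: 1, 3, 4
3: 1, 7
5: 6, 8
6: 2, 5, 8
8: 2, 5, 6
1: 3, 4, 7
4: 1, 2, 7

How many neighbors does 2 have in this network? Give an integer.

2 is directly tied to 4, 6, and 8. That is 3 neighbors, so the degree of 2 is 3.

3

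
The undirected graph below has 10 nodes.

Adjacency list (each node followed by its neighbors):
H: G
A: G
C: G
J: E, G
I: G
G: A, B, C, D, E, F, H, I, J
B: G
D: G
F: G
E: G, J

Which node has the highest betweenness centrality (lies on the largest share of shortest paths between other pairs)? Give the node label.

Unnormalized betweenness of each node: A:0, B:0, C:0, D:0, E:0, F:0, G:35, H:0, I:0, J:0.
G has the largest value, 35, making it the main broker — the node through which the most shortest paths run.

G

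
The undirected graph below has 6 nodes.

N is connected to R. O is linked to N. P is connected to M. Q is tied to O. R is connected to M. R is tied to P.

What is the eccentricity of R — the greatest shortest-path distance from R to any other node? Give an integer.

Distances from R: M:1, N:1, O:2, P:1, Q:3.
The largest is 3 (to Q), so the eccentricity of R is 3.

3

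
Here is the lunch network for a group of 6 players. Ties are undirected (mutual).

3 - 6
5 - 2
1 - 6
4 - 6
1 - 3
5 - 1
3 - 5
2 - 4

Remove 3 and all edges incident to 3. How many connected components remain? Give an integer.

3's neighbors (1, 5, and 6) remain reachable from one another through other ties, so the rest of the network stays in one piece.

1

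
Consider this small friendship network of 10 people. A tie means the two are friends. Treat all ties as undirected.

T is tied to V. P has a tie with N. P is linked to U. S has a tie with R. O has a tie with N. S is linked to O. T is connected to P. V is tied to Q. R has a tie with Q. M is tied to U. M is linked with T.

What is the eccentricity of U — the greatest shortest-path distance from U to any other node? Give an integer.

5

Distances from U: M:1, N:2, O:3, P:1, Q:4, R:5, S:4, T:2, V:3.
The largest is 5 (to R), so the eccentricity of U is 5.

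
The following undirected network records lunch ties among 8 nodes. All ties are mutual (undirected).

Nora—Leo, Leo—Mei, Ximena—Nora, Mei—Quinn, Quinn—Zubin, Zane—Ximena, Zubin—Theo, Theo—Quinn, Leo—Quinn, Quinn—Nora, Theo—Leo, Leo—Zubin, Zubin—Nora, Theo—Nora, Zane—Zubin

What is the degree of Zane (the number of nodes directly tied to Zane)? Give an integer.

Zane is directly tied to Ximena and Zubin. That is 2 neighbors, so the degree of Zane is 2.

2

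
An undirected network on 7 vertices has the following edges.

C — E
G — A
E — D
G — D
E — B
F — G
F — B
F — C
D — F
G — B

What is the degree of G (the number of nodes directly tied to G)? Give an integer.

4

G is directly tied to A, B, D, and F. That is 4 neighbors, so the degree of G is 4.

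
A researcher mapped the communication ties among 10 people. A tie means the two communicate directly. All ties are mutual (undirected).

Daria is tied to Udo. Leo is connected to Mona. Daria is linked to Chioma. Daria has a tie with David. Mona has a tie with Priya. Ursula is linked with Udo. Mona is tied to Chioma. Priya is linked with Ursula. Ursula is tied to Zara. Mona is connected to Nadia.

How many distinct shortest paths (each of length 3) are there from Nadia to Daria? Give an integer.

The shortest distance is 3, and the only length-3 path is Nadia–Mona–Chioma–Daria. So there is exactly 1 shortest path.

1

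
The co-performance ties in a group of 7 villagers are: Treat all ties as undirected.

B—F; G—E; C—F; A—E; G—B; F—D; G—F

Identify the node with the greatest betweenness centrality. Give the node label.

Unnormalized betweenness of each node: A:0, B:0, C:0, D:0, E:5, F:9, G:8.
F has the largest value, 9, making it the main broker — the node through which the most shortest paths run.

F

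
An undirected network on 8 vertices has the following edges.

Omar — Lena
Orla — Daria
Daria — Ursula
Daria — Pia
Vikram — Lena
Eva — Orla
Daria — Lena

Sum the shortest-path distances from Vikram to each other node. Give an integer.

18

Distances from Vikram: Daria:2, Eva:4, Lena:1, Omar:2, Orla:3, Pia:3, Ursula:3.
Sum = 2 + 4 + 1 + 2 + 3 + 3 + 3 = 18.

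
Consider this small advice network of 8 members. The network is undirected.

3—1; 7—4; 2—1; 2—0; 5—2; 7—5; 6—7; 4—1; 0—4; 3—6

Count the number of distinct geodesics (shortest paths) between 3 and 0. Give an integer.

The shortest distance is 3. The length-3 paths are: 3–1–2–0; 3–1–4–0.
That gives 2 distinct shortest paths.

2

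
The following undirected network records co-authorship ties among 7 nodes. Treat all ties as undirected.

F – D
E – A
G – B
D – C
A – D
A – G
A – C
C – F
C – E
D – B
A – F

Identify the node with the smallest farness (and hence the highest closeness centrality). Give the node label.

A

Farness (sum of distances to all others) for each node — A:7, B:11, C:8, D:8, E:11, F:9, G:10.
The smallest farness is 7, for A, so A has the highest closeness.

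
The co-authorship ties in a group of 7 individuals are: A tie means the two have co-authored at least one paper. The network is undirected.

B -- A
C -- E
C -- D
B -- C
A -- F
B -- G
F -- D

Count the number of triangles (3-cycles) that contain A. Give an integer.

0

A's neighbors are B and F, but none of them are tied to each other, so no triangle contains A.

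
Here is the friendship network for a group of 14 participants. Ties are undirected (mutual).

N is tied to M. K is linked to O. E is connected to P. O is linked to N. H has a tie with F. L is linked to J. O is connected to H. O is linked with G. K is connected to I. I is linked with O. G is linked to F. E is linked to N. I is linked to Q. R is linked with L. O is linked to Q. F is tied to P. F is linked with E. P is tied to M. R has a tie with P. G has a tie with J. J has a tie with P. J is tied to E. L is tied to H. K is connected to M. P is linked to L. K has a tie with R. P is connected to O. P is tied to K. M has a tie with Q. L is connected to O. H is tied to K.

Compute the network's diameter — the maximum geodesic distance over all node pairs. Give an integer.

3

Eccentricity of each node (its greatest distance to any other): E:3, F:3, G:3, H:2, I:3, J:3, K:2, L:2, M:3, N:3, O:2, P:2, Q:3, R:3.
The maximum eccentricity is 3, realized for instance by the pair M–G via M – P – J – G. So the diameter is 3.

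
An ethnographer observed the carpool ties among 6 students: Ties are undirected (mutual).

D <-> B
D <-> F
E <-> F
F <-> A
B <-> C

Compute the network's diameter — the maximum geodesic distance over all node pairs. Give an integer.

4

Eccentricity of each node (its greatest distance to any other): A:4, B:3, C:4, D:2, E:4, F:3.
The maximum eccentricity is 4, realized for instance by the pair C–A via C – B – D – F – A. So the diameter is 4.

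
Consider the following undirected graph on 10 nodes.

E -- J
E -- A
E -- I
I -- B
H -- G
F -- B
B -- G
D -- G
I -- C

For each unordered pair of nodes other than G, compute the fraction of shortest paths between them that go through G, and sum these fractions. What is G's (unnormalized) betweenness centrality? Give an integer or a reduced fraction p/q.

15

Pairs whose geodesics pass through G — C–D: 1; C–H: 1; I–D: 1; I–H: 1; D–H: 1; D–F: 1; D–J: 1; D–E: 1; D–A: 1; D–B: 1; H–F: 1; H–J: 1; H–E: 1; H–A: 1 … (+1 more pairs).
All other pairs contribute 0.
Summing the contributions gives betweenness(G) = 15.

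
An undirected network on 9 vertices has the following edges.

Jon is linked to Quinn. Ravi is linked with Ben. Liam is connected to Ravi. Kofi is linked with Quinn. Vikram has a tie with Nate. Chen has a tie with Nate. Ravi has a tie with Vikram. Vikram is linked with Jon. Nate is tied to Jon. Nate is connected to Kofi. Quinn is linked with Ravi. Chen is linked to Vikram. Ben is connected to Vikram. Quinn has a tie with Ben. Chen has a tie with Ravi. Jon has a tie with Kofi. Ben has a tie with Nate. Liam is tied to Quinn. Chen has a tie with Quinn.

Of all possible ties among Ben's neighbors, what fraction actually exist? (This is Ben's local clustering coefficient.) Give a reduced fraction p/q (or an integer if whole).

1/2

Ben's neighbors: Nate, Quinn, Ravi, and Vikram (k = 4).
Possible neighbor pairs: C(4,2) = 6. Edges among them: Nate–Vikram, Quinn–Ravi, Ravi–Vikram → e = 3.
Clustering(Ben) = 3/6 = 1/2.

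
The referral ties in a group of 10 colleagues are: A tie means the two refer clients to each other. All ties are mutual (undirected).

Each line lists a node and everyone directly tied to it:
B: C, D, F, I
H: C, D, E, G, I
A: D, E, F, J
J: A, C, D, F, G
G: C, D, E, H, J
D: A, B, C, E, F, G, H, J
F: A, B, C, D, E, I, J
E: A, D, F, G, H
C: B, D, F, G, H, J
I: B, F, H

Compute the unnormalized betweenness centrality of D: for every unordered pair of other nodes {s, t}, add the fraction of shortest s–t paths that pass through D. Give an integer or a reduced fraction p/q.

Pairs whose geodesics pass through D — F–G: 1/4; F–H: 1/4; G–A: 1/3; G–B: 1/2; J–B: 1/3; J–H: 1/3; J–E: 1/4; A–B: 1/2; A–H: 1/2; A–C: 1/3; B–H: 1/3; B–E: 1/2; C–E: 1/4.
All other pairs contribute 0.
Summing the contributions gives betweenness(D) = 14/3.

14/3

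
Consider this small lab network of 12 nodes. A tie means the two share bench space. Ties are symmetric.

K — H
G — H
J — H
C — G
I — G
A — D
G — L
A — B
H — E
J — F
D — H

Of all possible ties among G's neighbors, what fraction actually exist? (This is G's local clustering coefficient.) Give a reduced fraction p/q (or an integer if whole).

G's neighbors: C, H, I, and L (k = 4).
Possible neighbor pairs: C(4,2) = 6. Edges among them: none → e = 0.
Clustering(G) = 0/6 = 0.

0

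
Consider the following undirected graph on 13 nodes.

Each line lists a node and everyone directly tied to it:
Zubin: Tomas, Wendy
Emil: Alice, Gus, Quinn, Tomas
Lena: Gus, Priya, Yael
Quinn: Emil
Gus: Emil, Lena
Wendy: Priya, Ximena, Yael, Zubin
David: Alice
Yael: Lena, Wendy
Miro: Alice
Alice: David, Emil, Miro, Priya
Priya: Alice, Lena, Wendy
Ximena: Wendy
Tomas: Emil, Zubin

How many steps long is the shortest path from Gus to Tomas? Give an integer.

One shortest route is Gus – Emil – Tomas, which uses 2 edges, and Gus and Tomas are not directly tied, so nothing shorter exists. So d(Gus,Tomas) = 2.

2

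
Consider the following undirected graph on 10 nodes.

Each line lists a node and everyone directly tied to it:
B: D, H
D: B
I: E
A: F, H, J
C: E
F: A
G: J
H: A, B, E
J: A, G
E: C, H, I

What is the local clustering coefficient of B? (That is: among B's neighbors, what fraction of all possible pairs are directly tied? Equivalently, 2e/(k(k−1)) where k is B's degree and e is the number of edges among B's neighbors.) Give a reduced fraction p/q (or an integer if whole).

B's neighbors: D and H (k = 2).
Possible neighbor pairs: C(2,2) = 1. Edges among them: none → e = 0.
Clustering(B) = 0/1.

0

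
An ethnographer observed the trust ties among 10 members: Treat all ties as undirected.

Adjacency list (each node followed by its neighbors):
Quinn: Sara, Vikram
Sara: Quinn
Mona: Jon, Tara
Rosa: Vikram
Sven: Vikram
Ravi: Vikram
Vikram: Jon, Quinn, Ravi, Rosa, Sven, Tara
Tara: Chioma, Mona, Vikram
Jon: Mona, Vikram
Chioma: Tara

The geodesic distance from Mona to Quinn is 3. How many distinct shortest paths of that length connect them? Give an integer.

The shortest distance is 3. The length-3 paths are: Mona–Tara–Vikram–Quinn; Mona–Jon–Vikram–Quinn.
That gives 2 distinct shortest paths.

2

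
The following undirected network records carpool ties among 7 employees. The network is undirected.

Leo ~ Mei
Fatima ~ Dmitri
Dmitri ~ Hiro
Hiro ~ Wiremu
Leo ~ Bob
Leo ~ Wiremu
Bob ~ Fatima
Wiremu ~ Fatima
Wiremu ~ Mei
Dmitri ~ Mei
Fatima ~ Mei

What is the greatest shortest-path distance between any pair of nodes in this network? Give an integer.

Eccentricity of each node (its greatest distance to any other): Bob:3, Dmitri:2, Fatima:2, Hiro:3, Leo:2, Mei:2, Wiremu:2.
The maximum eccentricity is 3, realized for instance by the pair Bob–Hiro via Bob – Fatima – Dmitri – Hiro. So the diameter is 3.

3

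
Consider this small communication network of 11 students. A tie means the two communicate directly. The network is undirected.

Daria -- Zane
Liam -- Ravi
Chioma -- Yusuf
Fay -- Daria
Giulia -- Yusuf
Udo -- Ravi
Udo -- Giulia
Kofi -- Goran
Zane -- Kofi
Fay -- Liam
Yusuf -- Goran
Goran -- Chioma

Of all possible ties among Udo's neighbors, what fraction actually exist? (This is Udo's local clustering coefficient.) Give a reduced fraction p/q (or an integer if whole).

0

Udo's neighbors: Giulia and Ravi (k = 2).
Possible neighbor pairs: C(2,2) = 1. Edges among them: none → e = 0.
Clustering(Udo) = 0/1.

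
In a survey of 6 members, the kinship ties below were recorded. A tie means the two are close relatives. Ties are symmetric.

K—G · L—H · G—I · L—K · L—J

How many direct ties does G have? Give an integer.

G is directly tied to I and K. That is 2 neighbors, so the degree of G is 2.

2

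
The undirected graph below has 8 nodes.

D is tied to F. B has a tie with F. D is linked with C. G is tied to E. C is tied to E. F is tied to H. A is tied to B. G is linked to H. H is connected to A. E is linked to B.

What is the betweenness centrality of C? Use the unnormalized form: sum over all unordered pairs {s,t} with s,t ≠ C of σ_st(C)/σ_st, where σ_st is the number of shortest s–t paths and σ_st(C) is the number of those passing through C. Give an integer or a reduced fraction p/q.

3/2

Pairs whose geodesics pass through C — D–E: 1; D–G: 1/2.
All other pairs contribute 0.
Summing the contributions gives betweenness(C) = 3/2.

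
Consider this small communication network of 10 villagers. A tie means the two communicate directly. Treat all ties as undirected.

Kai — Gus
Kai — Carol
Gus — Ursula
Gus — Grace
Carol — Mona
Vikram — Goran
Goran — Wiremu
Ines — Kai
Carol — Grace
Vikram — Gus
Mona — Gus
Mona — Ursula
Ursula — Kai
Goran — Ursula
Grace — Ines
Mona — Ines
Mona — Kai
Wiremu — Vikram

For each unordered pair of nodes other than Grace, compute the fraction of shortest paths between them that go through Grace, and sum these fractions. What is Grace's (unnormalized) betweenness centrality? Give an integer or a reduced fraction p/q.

31/15

Pairs whose geodesics pass through Grace — Vikram–Carol: 1/3; Vikram–Ines: 1/3; Wiremu–Carol: 1/5; Wiremu–Ines: 1/5; Gus–Carol: 1/3; Gus–Ines: 1/3; Carol–Ines: 1/3.
All other pairs contribute 0.
Summing the contributions gives betweenness(Grace) = 31/15.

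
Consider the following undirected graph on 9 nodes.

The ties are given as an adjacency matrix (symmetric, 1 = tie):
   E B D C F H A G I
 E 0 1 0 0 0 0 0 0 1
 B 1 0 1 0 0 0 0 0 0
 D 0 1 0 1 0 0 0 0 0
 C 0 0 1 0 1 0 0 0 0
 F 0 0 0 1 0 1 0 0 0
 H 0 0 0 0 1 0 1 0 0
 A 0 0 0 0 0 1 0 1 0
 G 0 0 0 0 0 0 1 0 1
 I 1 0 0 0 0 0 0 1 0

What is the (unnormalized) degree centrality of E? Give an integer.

2

E is directly tied to B and I. That is 2 neighbors, so the degree of E is 2.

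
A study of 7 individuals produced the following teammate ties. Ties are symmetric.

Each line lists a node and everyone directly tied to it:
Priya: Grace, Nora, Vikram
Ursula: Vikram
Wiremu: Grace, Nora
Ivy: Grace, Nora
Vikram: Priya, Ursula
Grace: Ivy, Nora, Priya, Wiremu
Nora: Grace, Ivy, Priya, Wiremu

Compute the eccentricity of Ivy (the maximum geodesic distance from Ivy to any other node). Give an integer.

Distances from Ivy: Grace:1, Nora:1, Priya:2, Ursula:4, Vikram:3, Wiremu:2.
The largest is 4 (to Ursula), so the eccentricity of Ivy is 4.

4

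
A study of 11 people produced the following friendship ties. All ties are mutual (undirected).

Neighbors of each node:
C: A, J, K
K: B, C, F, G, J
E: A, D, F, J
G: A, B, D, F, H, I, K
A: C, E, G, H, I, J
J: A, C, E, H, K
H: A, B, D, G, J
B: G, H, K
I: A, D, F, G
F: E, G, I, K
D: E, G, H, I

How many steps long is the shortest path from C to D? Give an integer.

One shortest route is C – J – H – D, which uses 3 edges, and at distance 2 from C we only reach {B, E, F, G, H, I}, which does not include D. So d(C,D) = 3.

3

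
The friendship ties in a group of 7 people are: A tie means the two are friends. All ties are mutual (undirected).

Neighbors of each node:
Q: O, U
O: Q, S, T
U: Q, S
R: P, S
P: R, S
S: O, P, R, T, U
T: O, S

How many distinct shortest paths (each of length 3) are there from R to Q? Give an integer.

2

The shortest distance is 3. The length-3 paths are: R–S–O–Q; R–S–U–Q.
That gives 2 distinct shortest paths.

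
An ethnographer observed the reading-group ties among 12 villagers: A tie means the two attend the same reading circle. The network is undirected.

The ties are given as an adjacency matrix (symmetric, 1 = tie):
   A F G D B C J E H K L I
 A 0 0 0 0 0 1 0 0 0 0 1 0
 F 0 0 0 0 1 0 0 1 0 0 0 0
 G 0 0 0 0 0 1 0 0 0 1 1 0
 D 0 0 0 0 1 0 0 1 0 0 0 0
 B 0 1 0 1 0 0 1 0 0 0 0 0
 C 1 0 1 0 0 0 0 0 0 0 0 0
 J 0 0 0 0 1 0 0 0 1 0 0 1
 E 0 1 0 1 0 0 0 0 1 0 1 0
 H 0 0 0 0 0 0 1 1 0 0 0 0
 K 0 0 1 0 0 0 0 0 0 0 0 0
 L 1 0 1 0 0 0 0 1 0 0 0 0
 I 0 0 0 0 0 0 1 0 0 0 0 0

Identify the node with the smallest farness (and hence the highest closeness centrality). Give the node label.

E

Farness (sum of distances to all others) for each node — A:31, B:30, C:37, D:27, E:21, F:27, G:29, H:26, I:40, J:30, K:39, L:23.
The smallest farness is 21, for E, so E has the highest closeness.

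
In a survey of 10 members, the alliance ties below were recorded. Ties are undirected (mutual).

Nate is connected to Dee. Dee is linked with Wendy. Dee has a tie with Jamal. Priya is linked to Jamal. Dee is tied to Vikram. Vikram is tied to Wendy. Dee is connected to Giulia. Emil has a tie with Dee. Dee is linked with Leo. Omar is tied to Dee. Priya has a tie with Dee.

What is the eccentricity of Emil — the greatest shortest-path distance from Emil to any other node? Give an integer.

2

Distances from Emil: Dee:1, Giulia:2, Jamal:2, Leo:2, Nate:2, Omar:2, Priya:2, Vikram:2, Wendy:2.
The largest is 2 (to Wendy, Priya, Nate, Giulia, Leo, Omar, Jamal, and Vikram), so the eccentricity of Emil is 2.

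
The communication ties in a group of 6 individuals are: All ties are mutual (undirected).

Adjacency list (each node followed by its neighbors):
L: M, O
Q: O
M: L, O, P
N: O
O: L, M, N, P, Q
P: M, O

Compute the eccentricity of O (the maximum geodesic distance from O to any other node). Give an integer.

Distances from O: L:1, M:1, N:1, P:1, Q:1.
The largest is 1 (to L, N, M, Q, and P), so the eccentricity of O is 1.

1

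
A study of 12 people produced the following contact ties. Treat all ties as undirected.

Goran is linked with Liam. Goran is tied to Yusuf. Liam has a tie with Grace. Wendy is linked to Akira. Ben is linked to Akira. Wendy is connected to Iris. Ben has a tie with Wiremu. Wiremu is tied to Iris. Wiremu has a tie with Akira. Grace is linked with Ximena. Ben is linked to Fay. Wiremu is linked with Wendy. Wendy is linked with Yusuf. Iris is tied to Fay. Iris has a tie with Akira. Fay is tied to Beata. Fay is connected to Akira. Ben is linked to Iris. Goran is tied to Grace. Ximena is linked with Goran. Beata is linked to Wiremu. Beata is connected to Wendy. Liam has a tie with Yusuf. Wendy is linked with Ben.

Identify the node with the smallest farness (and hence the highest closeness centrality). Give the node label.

Wendy

Farness (sum of distances to all others) for each node — Akira:23, Beata:25, Ben:23, Fay:29, Goran:25, Grace:33, Iris:23, Liam:26, Wendy:18, Wiremu:23, Ximena:34, Yusuf:20.
The smallest farness is 18, for Wendy, so Wendy has the highest closeness.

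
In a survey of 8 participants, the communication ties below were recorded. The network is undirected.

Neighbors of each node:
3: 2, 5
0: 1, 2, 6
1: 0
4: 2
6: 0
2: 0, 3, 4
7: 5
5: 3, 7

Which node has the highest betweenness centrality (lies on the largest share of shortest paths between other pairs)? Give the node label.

2

Unnormalized betweenness of each node: 0:11, 1:0, 2:15, 3:10, 4:0, 5:6, 6:0, 7:0.
2 has the largest value, 15, making it the main broker — the node through which the most shortest paths run.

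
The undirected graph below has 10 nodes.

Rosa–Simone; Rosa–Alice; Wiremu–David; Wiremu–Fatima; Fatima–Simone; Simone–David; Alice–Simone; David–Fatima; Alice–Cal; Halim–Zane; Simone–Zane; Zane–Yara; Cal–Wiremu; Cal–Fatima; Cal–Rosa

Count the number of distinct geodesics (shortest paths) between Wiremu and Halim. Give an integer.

The shortest distance is 4. The length-4 paths are: Wiremu–David–Simone–Zane–Halim; Wiremu–Fatima–Simone–Zane–Halim.
That gives 2 distinct shortest paths.

2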